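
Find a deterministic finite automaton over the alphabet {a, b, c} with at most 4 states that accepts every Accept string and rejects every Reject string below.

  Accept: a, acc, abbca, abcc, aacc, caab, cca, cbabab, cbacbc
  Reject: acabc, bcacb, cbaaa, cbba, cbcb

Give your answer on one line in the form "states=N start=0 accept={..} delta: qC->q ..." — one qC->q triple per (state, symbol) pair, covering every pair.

State merging on the prefix tree: take the shortest (then alphabetical) example prefix whose next move is undefined and point that move at state 0, else 1, else 2, ...; a target is out if some Accept/Reject pair would then sit in one state with the same input left (inseparable). If every existing state is out, open a new one.
a: 0a undefined. 0a->0: ok.
b: 0b undefined. 0b->0: ok.
c: 0c undefined. 0c->0: no, a/acabc meet in 0. Open state 1: 0c->1.
ca: 1a undefined. 1a->0: ok.
cb: 1b undefined. 1b->0: no, a/bcacb meet in 0. 1b->1: no, a/cbaaa meet in 0. Open state 2: 1b->2.
cc: 1c undefined. 1c->0: ok.
cba: 2a undefined. 2a->0: no, a/cbaaa meet in 0. 2a->1: no, a/cbaaa meet in 0. 2a->2: ok.
cbb: 2b undefined. 2b->0: no, a/cbba meet in 0. 2b->1: no, a/cbba meet in 0. 2b->2: no, cbabab/bcacb meet in 2. Open state 3: 2b->3.
cbc: 2c undefined. 2c->0: no, a/cbcb meet in 0. 2c->1: no, cbacbc/acabc meet in 1. 2c->2: ok.
cbba: 3a undefined. 3a->0: no, a/cbba meet in 0. 3a->1: no, cbabab/bcacb meet in 2. 3a->2: no, cbabab/cbcb meet in 3. 3a->3: ok.
cbabab: 3b undefined. 3b->0: ok.
cbacbc: 3c undefined. 3c->0: ok.
All examples now run through 4 states with every (state, symbol) defined. Accept strings end in {0}, Reject strings end in {1,2,3}; accept={0}.

states=4 start=0 accept={0} delta: 0a->0 0b->0 0c->1 1a->0 1b->2 1c->0 2a->2 2b->3 2c->2 3a->3 3b->0 3c->0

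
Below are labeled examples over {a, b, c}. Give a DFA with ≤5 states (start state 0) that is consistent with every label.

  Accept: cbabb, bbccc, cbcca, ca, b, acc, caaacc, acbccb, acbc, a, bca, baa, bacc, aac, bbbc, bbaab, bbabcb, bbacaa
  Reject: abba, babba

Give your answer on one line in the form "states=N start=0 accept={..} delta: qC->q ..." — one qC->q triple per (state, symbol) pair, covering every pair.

states=4 start=0 accept={0,1,2} delta: 0a->0 0b->1 0c->0 1a->0 1b->2 1c->0 2a->3 2b->0 2c->0 3a->0 3b->0 3c->0

Fold the examples into a partial DFA from state 0: repeatedly fix the first undefined (state, symbol) met by the shortest-then-alphabetical prefix, trying targets in increasing order and rejecting any under which an Accept and a Reject string meet in one state with the same remainder; add a state when all current targets are rejected. Accepting states are where Accept strings end.
a: 0a undefined. 0a->0: ok.
b: 0b undefined. 0b->0: no, b/abba meet in 0. Open state 1: 0b->1.
c: 0c undefined. 0c->0: ok.
ba: 1a undefined. 1a->0: ok.
bb: 1b undefined. 1b->0: no, cbabb/abba meet in 0. 1b->1: no, ca/abba meet in 0. Open state 2: 1b->2.
bc: 1c undefined. 1c->0: ok.
bba: 2a undefined. 2a->0: no, cbcca/abba meet in 0. 2a->1: no, b/abba meet in 1. 2a->2: no, cbabb/abba meet in 2. Open state 3: 2a->3.
bbb: 2b undefined. 2b->0: ok.
bbc: 2c undefined. 2c->0: ok.
bbaa: 3a undefined. 3a->0: ok.
bbab: 3b undefined. 3b->0: ok.
bbac: 3c undefined. 3c->0: ok.
All examples now run through 4 states with every (state, symbol) defined. Accept strings end in {0,1,2}, Reject strings end in {3}; accept={0,1,2}.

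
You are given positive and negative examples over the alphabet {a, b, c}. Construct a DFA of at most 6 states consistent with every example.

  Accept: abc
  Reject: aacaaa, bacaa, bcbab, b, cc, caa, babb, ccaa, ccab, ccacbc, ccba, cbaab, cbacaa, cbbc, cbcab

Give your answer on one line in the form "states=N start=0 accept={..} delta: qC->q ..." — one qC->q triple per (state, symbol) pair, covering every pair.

states=2 start=0 accept={1} delta: 0a->0 0b->0 0c->1 1a->0 1b->1 1c->0

Grow the machine one transition at a time. Run the examples from 0; the earliest place one falls off (shortest prefix, ties alphabetical) gets sent to the lowest-numbered state that keeps every Accept/Reject pair distinguishable — a pair clashes when both reach the same state with identical unread suffix — and to a fresh state only if none does.
a: 0a undefined. 0a->0: ok.
b: 0b undefined. 0b->0: ok.
c: 0c undefined. 0c->0: no, abc/aacaaa meet in 0. Open state 1: 0c->1.
ca: 1a undefined. 1a->0: ok.
cb: 1b undefined. 1b->0: no, abc/cbbc meet in 1. 1b->1: ok.
cc: 1c undefined. 1c->0: ok.
All examples now run through 2 states with every (state, symbol) defined. Accept strings end in {1}, Reject strings end in {0}; accept={1}.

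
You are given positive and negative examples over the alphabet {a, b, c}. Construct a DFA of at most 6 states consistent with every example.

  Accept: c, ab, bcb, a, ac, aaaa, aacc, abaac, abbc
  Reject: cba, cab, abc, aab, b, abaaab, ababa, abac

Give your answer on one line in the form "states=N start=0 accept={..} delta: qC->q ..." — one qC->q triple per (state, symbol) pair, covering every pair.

states=4 start=0 accept={1,2} delta: 0a->1 0b->0 0c->1 1a->2 1b->2 1c->1 2a->3 2b->0 2c->0 3a->1 3b->2 3c->0

State merging on the prefix tree: take the shortest (then alphabetical) example prefix whose next move is undefined and point that move at state 0, else 1, else 2, ...; a target is out if some Accept/Reject pair would then sit in one state with the same input left (inseparable). If every existing state is out, open a new one.
a: 0a undefined. 0a->0: no, ab/aab meet in 0 with "b" left. Open state 1: 0a->1.
b: 0b undefined. 0b->0: ok.
c: 0c undefined. 0c->0: no, c/b meet in 0. 0c->1: ok.
aa: 1a undefined. 1a->0: no, aaaa/cab meet in 0. 1a->1: no, ab/cab meet in 1 with "b" left. Open state 2: 1a->2.
ab: 1b undefined. 1b->0: no, c/cba meet in 1. 1b->1: no, ac/abc meet in 1 with "c" left. 1b->2: ok.
ac: 1c undefined. 1c->0: no, ac/b meet in 0. 1c->1: ok.
aaa: 2a undefined. 2a->0: no, c/ababa meet in 1. 2a->1: no, c/cba meet in 1. 2a->2: no, ab/cba meet in 2. Open state 3: 2a->3.
aab: 2b undefined. 2b->0: ok.
aac: 2c undefined. 2c->0: ok.
aaaa: 3a undefined. 3a->0: no, ab/abaaab meet in 2. 3a->1: ok.
abab: 3b undefined. 3b->0: no, c/ababa meet in 1. 3b->1: no, ab/ababa meet in 2. 3b->2: ok.
abac: 3c undefined. 3c->0: ok.
All examples now run through 4 states with every (state, symbol) defined. Accept strings end in {1,2}, Reject strings end in {0,3}; accept={1,2}.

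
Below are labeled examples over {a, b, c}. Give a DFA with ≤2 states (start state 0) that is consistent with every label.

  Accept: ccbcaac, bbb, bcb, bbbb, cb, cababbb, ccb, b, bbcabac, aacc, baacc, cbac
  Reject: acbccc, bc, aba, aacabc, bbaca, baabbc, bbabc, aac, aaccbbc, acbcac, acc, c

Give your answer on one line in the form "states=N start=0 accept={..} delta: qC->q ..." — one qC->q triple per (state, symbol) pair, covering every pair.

states=2 start=0 accept={0} delta: 0a->1 0b->0 0c->1 1a->0 1b->0 1c->0

Fold the examples into a partial DFA from state 0: repeatedly fix the first undefined (state, symbol) met by the shortest-then-alphabetical prefix, trying targets in increasing order and rejecting any under which an Accept and a Reject string meet in one state with the same remainder; add a state when all current targets are rejected. Accepting states are where Accept strings end.
a: 0a undefined. 0a->0: no, aacc/acc meet in 0 with "cc" left. Open state 1: 0a->1.
b: 0b undefined. 0b->0: ok.
c: 0c undefined. 0c->0: no, ccbcaac/aac meet in 1 with "ac" left. 0c->1: ok.
aa: 1a undefined. 1a->0: ok.
ab: 1b undefined. 1b->0: ok.
ac: 1c undefined. 1c->0: ok.
All examples now run through 2 states with every (state, symbol) defined. Accept strings end in {0}, Reject strings end in {1}; accept={0}.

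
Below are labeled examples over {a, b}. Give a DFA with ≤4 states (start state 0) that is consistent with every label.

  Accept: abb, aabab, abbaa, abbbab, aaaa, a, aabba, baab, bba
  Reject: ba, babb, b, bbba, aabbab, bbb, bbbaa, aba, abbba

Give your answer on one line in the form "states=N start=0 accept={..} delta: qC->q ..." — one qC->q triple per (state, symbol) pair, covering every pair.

State merging on the prefix tree: take the shortest (then alphabetical) example prefix whose next move is undefined and point that move at state 0, else 1, else 2, ...; a target is out if some Accept/Reject pair would then sit in one state with the same input left (inseparable). If every existing state is out, open a new one.
a: 0a undefined. 0a->0: ok.
b: 0b undefined. 0b->0: no, abb/ba meet in 0. Open state 1: 0b->1.
ba: 1a undefined. 1a->0: no, abb/babb meet in 1 with "b" left. 1a->1: ok.
bb: 1b undefined. 1b->0: ok.
All examples now run through 2 states with every (state, symbol) defined. Accept strings end in {0}, Reject strings end in {1}; accept={0}.

states=2 start=0 accept={0} delta: 0a->0 0b->1 1a->1 1b->0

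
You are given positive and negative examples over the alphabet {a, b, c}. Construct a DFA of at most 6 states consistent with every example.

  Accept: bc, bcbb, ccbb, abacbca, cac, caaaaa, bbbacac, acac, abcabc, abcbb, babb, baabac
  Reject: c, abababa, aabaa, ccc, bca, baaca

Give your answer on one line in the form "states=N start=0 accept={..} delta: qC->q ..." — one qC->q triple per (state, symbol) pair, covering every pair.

Fold the examples into a partial DFA from state 0: repeatedly fix the first undefined (state, symbol) met by the shortest-then-alphabetical prefix, trying targets in increasing order and rejecting any under which an Accept and a Reject string meet in one state with the same remainder; add a state when all current targets are rejected. Accepting states are where Accept strings end.
a: 0a undefined. 0a->0: ok.
b: 0b undefined. 0b->0: no, bc/c meet in 0 with "c" left. Open state 1: 0b->1.
c: 0c undefined. 0c->0: no, cac/c meet in 0. 0c->1: ok.
ba: 1a undefined. 1a->0: no, cac/c meet in 1. 1a->1: no, caaaaa/c meet in 1. Open state 2: 1a->2.
bb: 1b undefined. 1b->0: ok.
bc: 1c undefined. 1c->0: no, bc/bca meet in 0. 1c->1: no, bc/c meet in 1. 1c->2: no, cac/ccc meet in 2 with "c" left. Open state 3: 1c->3.
baa: 2a undefined. 2a->0: no, caaaaa/aabaa meet in 0. 2a->1: no, baabac/c meet in 1. 2a->2: no, caaaaa/aabaa meet in 2. 2a->3: no, bc/aabaa meet in 3. Open state 4: 2a->4.
bab: 2b undefined. 2b->0: no, babb/c meet in 1. 2b->1: ok.
bca: 3a undefined. 3a->0: no, babb/bca meet in 0. 3a->1: no, abcabc/c meet in 1. 3a->2: ok.
bcb: 3b undefined. 3b->0: no, bcbb/c meet in 1. 3b->1: ok.
cac: 2c undefined. 2c->0: no, abacbca/abababa meet in 2. 2c->1: no, abacbca/abababa meet in 2. 2c->2: no, abacbca/abababa meet in 2. 2c->3: no, abacbca/abababa meet in 2. 2c->4: no, cac/aabaa meet in 4. Open state 5: 2c->5.
ccc: 3c undefined. 3c->0: no, bcbb/ccc meet in 0. 3c->1: ok.
baab: 4b undefined. 4b->0: no, baabac/c meet in 1. 4b->1: ok.
baac: 4c undefined. 4c->0: no, bcbb/baaca meet in 0. 4c->1: ok.
caaa: 4a undefined. 4a->0: ok.
abacb: 5b undefined. 5b->0: no, abacbca/abababa meet in 2. 5b->1: no, abacbca/abababa meet in 2. 5b->2: ok.
bbbaca: 5a undefined. 5a->0: no, bbbacac/c meet in 1. 5a->1: no, abacbca/c meet in 1. 5a->2: no, abacbca/abababa meet in 2. 5a->3: no, bbbacac/c meet in 1. 5a->4: no, abacbca/aabaa meet in 4. 5a->5: ok.
bbbacac: 5c undefined. 5c->0: ok.
All examples now run through 6 states with every (state, symbol) defined. Accept strings end in {0,3,5}, Reject strings end in {1,2,4}; accept={0,3,5}.

states=6 start=0 accept={0,3,5} delta: 0a->0 0b->1 0c->1 1a->2 1b->0 1c->3 2a->4 2b->1 2c->5 3a->2 3b->1 3c->1 4a->0 4b->1 4c->1 5a->5 5b->2 5c->0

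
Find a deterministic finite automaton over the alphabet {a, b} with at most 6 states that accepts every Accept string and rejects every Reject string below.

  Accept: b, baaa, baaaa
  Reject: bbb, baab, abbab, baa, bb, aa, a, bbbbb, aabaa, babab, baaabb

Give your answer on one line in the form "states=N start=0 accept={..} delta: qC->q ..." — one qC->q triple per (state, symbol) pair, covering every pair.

states=5 start=0 accept={1,4} delta: 0a->0 0b->1 1a->2 1b->2 2a->3 2b->2 3a->4 3b->0 4a->1 4b->1

Fold the examples into a partial DFA from state 0: repeatedly fix the first undefined (state, symbol) met by the shortest-then-alphabetical prefix, trying targets in increasing order and rejecting any under which an Accept and a Reject string meet in one state with the same remainder; add a state when all current targets are rejected. Accepting states are where Accept strings end.
a: 0a undefined. 0a->0: ok.
b: 0b undefined. 0b->0: no, b/bbb meet in 0. Open state 1: 0b->1.
ba: 1a undefined. 1a->0: no, b/baab meet in 1. 1a->1: no, b/baa meet in 1. Open state 2: 1a->2.
bb: 1b undefined. 1b->0: no, b/bbb meet in 1. 1b->1: no, b/bbb meet in 1. 1b->2: ok.
baa: 2a undefined. 2a->0: no, b/baab meet in 1. 2a->1: no, b/baa meet in 1. 2a->2: no, baaa/baa meet in 2. Open state 3: 2a->3.
bab: 2b undefined. 2b->0: no, b/babab meet in 1. 2b->1: no, b/bbb meet in 1. 2b->2: ok.
baaa: 3a undefined. 3a->0: no, baaa/aa meet in 0. 3a->1: no, baaaa/bbb meet in 2. 3a->2: no, baaa/bbb meet in 2. 3a->3: no, baaa/baa meet in 3. Open state 4: 3a->4.
baab: 3b undefined. 3b->0: ok.
baaaa: 4a undefined. 4a->0: no, baaaa/baab meet in 0. 4a->1: ok.
baaab: 4b undefined. 4b->0: no, b/baaabb meet in 1. 4b->1: ok.
All examples now run through 5 states with every (state, symbol) defined. Accept strings end in {1,4}, Reject strings end in {0,2,3}; accept={1,4}.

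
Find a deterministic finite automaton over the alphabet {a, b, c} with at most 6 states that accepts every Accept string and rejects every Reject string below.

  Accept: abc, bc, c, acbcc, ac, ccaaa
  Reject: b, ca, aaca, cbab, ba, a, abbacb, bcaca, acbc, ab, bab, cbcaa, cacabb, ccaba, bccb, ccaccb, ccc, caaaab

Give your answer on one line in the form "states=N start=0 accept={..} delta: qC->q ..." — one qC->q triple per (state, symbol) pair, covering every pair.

Grow the machine one transition at a time. Run the examples from 0; the earliest place one falls off (shortest prefix, ties alphabetical) gets sent to the lowest-numbered state that keeps every Accept/Reject pair distinguishable — a pair clashes when both reach the same state with identical unread suffix — and to a fresh state only if none does.
a: 0a undefined. 0a->0: ok.
b: 0b undefined. 0b->0: ok.
c: 0c undefined. 0c->0: no, abc/b meet in 0. Open state 1: 0c->1.
ca: 1a undefined. 1a->0: ok.
cb: 1b undefined. 1b->0: no, abc/acbc meet in 1. 1b->1: no, abc/abbacb meet in 1. Open state 2: 1b->2.
cc: 1c undefined. 1c->0: no, abc/ccc meet in 1. 1c->1: no, abc/ccc meet in 1. 1c->2: ok.
cba: 2a undefined. 2a->0: no, ccaaa/b meet in 0. 2a->1: no, abc/ccaba meet in 1. 2a->2: no, ccaaa/abbacb meet in 2. Open state 3: 2a->3.
cbc: 2c undefined. 2c->0: ok.
bccb: 2b undefined. 2b->0: ok.
cbab: 3b undefined. 3b->0: ok.
ccaa: 3a undefined. 3a->0: no, ccaaa/b meet in 0. 3a->1: no, ccaaa/b meet in 0. 3a->2: ok.
ccac: 3c undefined. 3c->0: ok.
All examples now run through 4 states with every (state, symbol) defined. Accept strings end in {1,3}, Reject strings end in {0,2}; accept={1,3}.

states=4 start=0 accept={1,3} delta: 0a->0 0b->0 0c->1 1a->0 1b->2 1c->2 2a->3 2b->0 2c->0 3a->2 3b->0 3c->0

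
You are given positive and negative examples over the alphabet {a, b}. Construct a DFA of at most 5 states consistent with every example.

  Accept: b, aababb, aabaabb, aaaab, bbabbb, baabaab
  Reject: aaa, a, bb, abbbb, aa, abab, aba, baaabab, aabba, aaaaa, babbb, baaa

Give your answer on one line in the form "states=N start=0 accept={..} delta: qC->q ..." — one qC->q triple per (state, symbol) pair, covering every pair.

State merging on the prefix tree: take the shortest (then alphabetical) example prefix whose next move is undefined and point that move at state 0, else 1, else 2, ...; a target is out if some Accept/Reject pair would then sit in one state with the same input left (inseparable). If every existing state is out, open a new one.
a: 0a undefined. 0a->0: ok.
b: 0b undefined. 0b->0: no, b/aaa meet in 0. Open state 1: 0b->1.
ba: 1a undefined. 1a->0: no, b/abab meet in 1. 1a->1: no, b/aba meet in 1. Open state 2: 1a->2.
bb: 1b undefined. 1b->0: ok.
baa: 2a undefined. 2a->0: no, aabaabb/aaa meet in 0. 2a->1: ok.
bab: 2b undefined. 2b->0: no, b/baaabab meet in 1. 2b->1: no, b/abab meet in 1. 2b->2: no, aababb/abab meet in 2. Open state 3: 2b->3.
babb: 3b undefined. 3b->0: no, b/babbb meet in 1. 3b->1: ok.
baaaba: 3a undefined. 3a->0: no, b/baaabab meet in 1. 3a->1: ok.
All examples now run through 4 states with every (state, symbol) defined. Accept strings end in {1}, Reject strings end in {0,2,3}; accept={1}.

states=4 start=0 accept={1} delta: 0a->0 0b->1 1a->2 1b->0 2a->1 2b->3 3a->1 3b->1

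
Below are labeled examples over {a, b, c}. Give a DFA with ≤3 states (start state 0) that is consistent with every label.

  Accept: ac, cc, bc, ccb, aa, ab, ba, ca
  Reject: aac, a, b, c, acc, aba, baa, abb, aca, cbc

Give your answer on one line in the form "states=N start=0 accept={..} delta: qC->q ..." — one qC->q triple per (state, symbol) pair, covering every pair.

states=3 start=0 accept={0,2} delta: 0a->1 0b->1 0c->1 1a->0 1b->0 1c->2 2a->1 2b->0 2c->1

Grow the machine one transition at a time. Run the examples from 0; the earliest place one falls off (shortest prefix, ties alphabetical) gets sent to the lowest-numbered state that keeps every Accept/Reject pair distinguishable — a pair clashes when both reach the same state with identical unread suffix — and to a fresh state only if none does.
a: 0a undefined. 0a->0: no, ac/aac meet in 0 with "c" left. Open state 1: 0a->1.
b: 0b undefined. 0b->0: no, bc/c meet in 0 with "c" left. 0b->1: ok.
c: 0c undefined. 0c->0: no, ac/cbc meet in 1 with "c" left. 0c->1: ok.
aa: 1a undefined. 1a->0: ok.
ab: 1b undefined. 1b->0: ok.
ac: 1c undefined. 1c->0: no, ccb/aac meet in 1. 1c->1: no, ac/aac meet in 1. Open state 2: 1c->2.
aca: 2a undefined. 2a->0: no, aa/aca meet in 0. 2a->1: ok.
acc: 2c undefined. 2c->0: no, aa/acc meet in 0. 2c->1: ok.
ccb: 2b undefined. 2b->0: ok.
All examples now run through 3 states with every (state, symbol) defined. Accept strings end in {0,2}, Reject strings end in {1}; accept={0,2}.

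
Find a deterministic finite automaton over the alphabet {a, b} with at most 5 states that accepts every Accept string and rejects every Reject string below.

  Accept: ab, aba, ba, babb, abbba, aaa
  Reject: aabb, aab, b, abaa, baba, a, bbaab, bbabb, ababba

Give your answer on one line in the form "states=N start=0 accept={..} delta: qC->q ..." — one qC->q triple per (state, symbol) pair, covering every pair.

Grow the machine one transition at a time. Run the examples from 0; the earliest place one falls off (shortest prefix, ties alphabetical) gets sent to the lowest-numbered state that keeps every Accept/Reject pair distinguishable — a pair clashes when both reach the same state with identical unread suffix — and to a fresh state only if none does.
a: 0a undefined. 0a->0: no, ab/aab meet in 0 with "b" left. Open state 1: 0a->1.
b: 0b undefined. 0b->0: no, aba/baba meet in 1 with "ba" left. 0b->1: no, babb/aabb meet in 1 with "abb" left. Open state 2: 0b->2.
aa: 1a undefined. 1a->0: no, aaa/a meet in 1. 1a->1: no, ab/aab meet in 1 with "b" left. 1a->2: ok.
ab: 1b undefined. 1b->0: no, aba/a meet in 1. 1b->1: no, ab/a meet in 1. 1b->2: no, ab/b meet in 2. Open state 3: 1b->3.
ba: 2a undefined. 2a->0: no, ba/baba meet in 0. 2a->1: no, aba/baba meet in 3 with "a" left. 2a->2: no, ba/b meet in 2. 2a->3: ok.
bb: 2b undefined. 2b->0: ok.
aba: 3a undefined. 3a->0: no, aba/aab meet in 0. 3a->1: no, aba/a meet in 1. 3a->2: no, ab/abaa meet in 3. 3a->3: no, ab/abaa meet in 3. Open state 4: 3a->4.
abb: 3b undefined. 3b->0: no, babb/aabb meet in 2. 3b->1: ok.
abaa: 4a undefined. 4a->0: ok.
abab: 4b undefined. 4b->0: no, ab/ababba meet in 3. 4b->1: no, aba/ababba meet in 4. 4b->2: ok.
All examples now run through 5 states with every (state, symbol) defined. Accept strings end in {3,4}, Reject strings end in {0,1,2}; accept={3,4}.

states=5 start=0 accept={3,4} delta: 0a->1 0b->2 1a->2 1b->3 2a->3 2b->0 3a->4 3b->1 4a->0 4b->2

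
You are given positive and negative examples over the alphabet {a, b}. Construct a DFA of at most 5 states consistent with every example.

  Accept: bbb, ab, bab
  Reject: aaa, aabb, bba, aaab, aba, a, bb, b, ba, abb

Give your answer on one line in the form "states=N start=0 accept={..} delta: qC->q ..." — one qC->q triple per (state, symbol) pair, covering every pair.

states=4 start=0 accept={0} delta: 0a->1 0b->2 1a->3 1b->0 2a->1 2b->1 3a->2 3b->0

Grow the machine one transition at a time. Run the examples from 0; the earliest place one falls off (shortest prefix, ties alphabetical) gets sent to the lowest-numbered state that keeps every Accept/Reject pair distinguishable — a pair clashes when both reach the same state with identical unread suffix — and to a fresh state only if none does.
a: 0a undefined. 0a->0: no, ab/aaab meet in 0 with "b" left. Open state 1: 0a->1.
b: 0b undefined. 0b->0: no, bbb/bb meet in 0. 0b->1: no, bbb/abb meet in 1 with "bb" left. Open state 2: 0b->2.
aa: 1a undefined. 1a->0: no, ab/aaab meet in 1 with "b" left. 1a->1: no, ab/aaab meet in 1 with "b" left. 1a->2: no, bbb/aabb meet in 2 with "bb" left. Open state 3: 1a->3.
ab: 1b undefined. 1b->0: ok.
ba: 2a undefined. 2a->0: no, ab/ba meet in 0. 2a->1: ok.
bb: 2b undefined. 2b->0: no, bbb/b meet in 2. 2b->1: ok.
aaa: 3a undefined. 3a->0: no, bbb/aaa meet in 0. 3a->1: no, bbb/aaab meet in 0. 3a->2: ok.
aab: 3b undefined. 3b->0: ok.
All examples now run through 4 states with every (state, symbol) defined. Accept strings end in {0}, Reject strings end in {1,2,3}; accept={0}.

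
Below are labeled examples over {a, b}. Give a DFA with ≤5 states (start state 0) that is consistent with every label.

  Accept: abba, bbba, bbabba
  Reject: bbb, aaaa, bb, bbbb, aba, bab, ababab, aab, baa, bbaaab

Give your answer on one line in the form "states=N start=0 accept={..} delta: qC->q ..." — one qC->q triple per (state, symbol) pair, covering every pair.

states=4 start=0 accept={3} delta: 0a->0 0b->1 1a->0 1b->2 2a->3 2b->2 3a->0 3b->1

State merging on the prefix tree: take the shortest (then alphabetical) example prefix whose next move is undefined and point that move at state 0, else 1, else 2, ...; a target is out if some Accept/Reject pair would then sit in one state with the same input left (inseparable). If every existing state is out, open a new one.
a: 0a undefined. 0a->0: ok.
b: 0b undefined. 0b->0: no, abba/bbb meet in 0. Open state 1: 0b->1.
ba: 1a undefined. 1a->0: ok.
bb: 1b undefined. 1b->0: no, abba/aaaa meet in 0. 1b->1: no, abba/aaaa meet in 0. Open state 2: 1b->2.
bba: 2a undefined. 2a->0: no, abba/aaaa meet in 0. 2a->1: no, abba/bab meet in 1. 2a->2: no, abba/bb meet in 2. Open state 3: 2a->3.
bbb: 2b undefined. 2b->0: no, bbba/bbb meet in 0. 2b->1: no, bbba/aaaa meet in 0. 2b->2: ok.
bbaa: 3a undefined. 3a->0: ok.
bbab: 3b undefined. 3b->0: no, bbabba/aaaa meet in 0. 3b->1: ok.
All examples now run through 4 states with every (state, symbol) defined. Accept strings end in {3}, Reject strings end in {0,1,2}; accept={3}.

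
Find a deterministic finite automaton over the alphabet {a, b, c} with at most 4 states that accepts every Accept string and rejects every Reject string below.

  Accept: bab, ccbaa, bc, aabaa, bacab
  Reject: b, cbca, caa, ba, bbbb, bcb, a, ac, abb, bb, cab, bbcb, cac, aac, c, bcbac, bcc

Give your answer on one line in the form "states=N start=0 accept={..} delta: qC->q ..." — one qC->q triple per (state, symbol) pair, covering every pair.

Grow the machine one transition at a time. Run the examples from 0; the earliest place one falls off (shortest prefix, ties alphabetical) gets sent to the lowest-numbered state that keeps every Accept/Reject pair distinguishable — a pair clashes when both reach the same state with identical unread suffix — and to a fresh state only if none does.
a: 0a undefined. 0a->0: ok.
b: 0b undefined. 0b->0: no, bab/b meet in 0. Open state 1: 0b->1.
c: 0c undefined. 0c->0: ok.
ba: 1a undefined. 1a->0: no, bab/b meet in 1. 1a->1: no, bab/abb meet in 1 with "b" left. Open state 2: 1a->2.
bb: 1b undefined. 1b->0: ok.
bc: 1c undefined. 1c->0: no, bc/cbca meet in 0. 1c->1: no, bc/b meet in 1. 1c->2: no, bab/bcb meet in 2 with "b" left. Open state 3: 1c->3.
bab: 2b undefined. 2b->0: no, bab/caa meet in 0. 2b->1: no, bab/b meet in 1. 2b->2: no, bab/ba meet in 2. 2b->3: ok.
bac: 2c undefined. 2c->0: no, bacab/b meet in 1. 2c->1: ok.
bcb: 3b undefined. 3b->0: ok.
bcc: 3c undefined. 3c->0: ok.
cbca: 3a undefined. 3a->0: ok.
aabaa: 2a undefined. 2a->0: no, ccbaa/cbca meet in 0. 2a->1: no, ccbaa/b meet in 1. 2a->2: no, ccbaa/ba meet in 2. 2a->3: ok.
All examples now run through 4 states with every (state, symbol) defined. Accept strings end in {3}, Reject strings end in {0,1,2}; accept={3}.

states=4 start=0 accept={3} delta: 0a->0 0b->1 0c->0 1a->2 1b->0 1c->3 2a->3 2b->3 2c->1 3a->0 3b->0 3c->0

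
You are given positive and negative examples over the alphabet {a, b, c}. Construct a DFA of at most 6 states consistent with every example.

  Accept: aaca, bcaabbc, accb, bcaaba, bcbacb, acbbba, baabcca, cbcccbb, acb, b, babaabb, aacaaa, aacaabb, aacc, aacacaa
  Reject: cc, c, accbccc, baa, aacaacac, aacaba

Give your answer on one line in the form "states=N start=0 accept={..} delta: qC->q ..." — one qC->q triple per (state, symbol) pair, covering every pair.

Fold the examples into a partial DFA from state 0: repeatedly fix the first undefined (state, symbol) met by the shortest-then-alphabetical prefix, trying targets in increasing order and rejecting any under which an Accept and a Reject string meet in one state with the same remainder; add a state when all current targets are rejected. Accepting states are where Accept strings end.
a: 0a undefined. 0a->0: no, aacc/cc meet in 0 with "cc" left. Open state 1: 0a->1.
b: 0b undefined. 0b->0: ok.
c: 0c undefined. 0c->0: no, cbcccbb/cc meet in 0. 0c->1: ok.
aa: 1a undefined. 1a->0: no, aaca/baa meet in 0. 1a->1: ok.
ac: 1c undefined. 1c->0: no, aaca/c meet in 1. 1c->1: no, aaca/cc meet in 1. Open state 2: 1c->2.
cb: 1b undefined. 1b->0: no, bcaabbc/c meet in 1. 1b->1: no, bcaabbc/cc meet in 2. 1b->2: ok.
acb: 2b undefined. 2b->0: no, bcaabbc/c meet in 1. 2b->1: no, bcaabbc/cc meet in 2. 2b->2: no, acb/cc meet in 2. Open state 3: 2b->3.
acc: 2c undefined. 2c->0: no, accb/accbccc meet in 0. 2c->1: no, accb/cc meet in 2. 2c->2: no, aacc/cc meet in 2. 2c->3: ok.
aaca: 2a undefined. 2a->0: no, bcbacb/cc meet in 2. 2a->1: no, aaca/c meet in 1. 2a->2: no, aaca/cc meet in 2. 2a->3: ok.
acbb: 3b undefined. 3b->0: no, aaca/accbccc meet in 3. 3b->1: no, bcaabbc/accbccc meet in 3 with "c" left. 3b->2: no, aaca/aacaba meet in 3. 3b->3: no, acbbba/aacaba meet in 3 with "a" left. Open state 4: 3b->4.
cbcc: 3c undefined. 3c->0: no, baabcca/c meet in 1. 3c->1: no, bcaabbc/c meet in 1. 3c->2: no, bcaabbc/cc meet in 2. 3c->3: ok.
aacaa: 3a undefined. 3a->0: no, aacaaa/c meet in 1. 3a->1: no, aaca/aacaacac meet in 3. 3a->2: no, aaca/aacaacac meet in 3. 3a->3: no, aaca/aacaacac meet in 3. 3a->4: no, aacaaa/aacaba meet in 4 with "a" left. Open state 5: 3a->5.
acbbb: 4b undefined. 4b->0: no, acbbba/c meet in 1. 4b->1: no, acbbba/c meet in 1. 4b->2: no, cbcccbb/cc meet in 2. 4b->3: ok.
accbc: 4c undefined. 4c->0: ok.
aacaaa: 5a undefined. 5a->0: ok.
aacaab: 5b undefined. 5b->0: ok.
aacaac: 5c undefined. 5c->0: ok.
aacaba: 4a undefined. 4a->0: no, b/aacaba meet in 0. 4a->1: ok.
All examples now run through 6 states with every (state, symbol) defined. Accept strings end in {0,3,4,5}, Reject strings end in {1,2}; accept={0,3,4,5}.

states=6 start=0 accept={0,3,4,5} delta: 0a->1 0b->0 0c->1 1a->1 1b->2 1c->2 2a->3 2b->3 2c->3 3a->5 3b->4 3c->3 4a->1 4b->3 4c->0 5a->0 5b->0 5c->0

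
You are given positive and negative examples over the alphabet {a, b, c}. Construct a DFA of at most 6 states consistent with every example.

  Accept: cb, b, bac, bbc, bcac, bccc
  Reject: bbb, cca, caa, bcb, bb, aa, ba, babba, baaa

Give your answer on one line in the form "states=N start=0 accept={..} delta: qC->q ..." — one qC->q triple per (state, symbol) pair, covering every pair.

states=3 start=0 accept={1} delta: 0a->0 0b->1 0c->0 1a->2 1b->2 1c->1 2a->0 2b->0 2c->1

State merging on the prefix tree: take the shortest (then alphabetical) example prefix whose next move is undefined and point that move at state 0, else 1, else 2, ...; a target is out if some Accept/Reject pair would then sit in one state with the same input left (inseparable). If every existing state is out, open a new one.
a: 0a undefined. 0a->0: ok.
b: 0b undefined. 0b->0: no, cb/bcb meet in 0 with "cb" left. Open state 1: 0b->1.
c: 0c undefined. 0c->0: ok.
ba: 1a undefined. 1a->0: no, bac/cca meet in 0. 1a->1: no, cb/ba meet in 1. Open state 2: 1a->2.
bb: 1b undefined. 1b->0: no, cb/bbb meet in 1. 1b->1: no, cb/bbb meet in 1. 1b->2: ok.
bc: 1c undefined. 1c->0: no, cb/bcb meet in 1. 1c->1: ok.
baa: 2a undefined. 2a->0: ok.
bab: 2b undefined. 2b->0: ok.
bac: 2c undefined. 2c->0: no, bac/bbb meet in 0. 2c->1: ok.
All examples now run through 3 states with every (state, symbol) defined. Accept strings end in {1}, Reject strings end in {0,2}; accept={1}.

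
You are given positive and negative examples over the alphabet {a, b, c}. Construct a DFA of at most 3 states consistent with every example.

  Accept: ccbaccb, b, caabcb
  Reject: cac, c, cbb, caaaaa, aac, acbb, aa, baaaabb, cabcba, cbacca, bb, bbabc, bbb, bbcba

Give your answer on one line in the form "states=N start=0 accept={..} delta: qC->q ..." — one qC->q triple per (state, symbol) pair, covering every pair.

states=3 start=0 accept={1} delta: 0a->0 0b->1 0c->0 1a->0 1b->2 1c->0 2a->0 2b->0 2c->0

State merging on the prefix tree: take the shortest (then alphabetical) example prefix whose next move is undefined and point that move at state 0, else 1, else 2, ...; a target is out if some Accept/Reject pair would then sit in one state with the same input left (inseparable). If every existing state is out, open a new one.
a: 0a undefined. 0a->0: ok.
b: 0b undefined. 0b->0: no, b/aa meet in 0. Open state 1: 0b->1.
c: 0c undefined. 0c->0: ok.
ba: 1a undefined. 1a->0: ok.
bb: 1b undefined. 1b->0: no, ccbaccb/bbb meet in 1. 1b->1: no, ccbaccb/cbb meet in 1. Open state 2: 1b->2.
bba: 2a undefined. 2a->0: ok.
bbb: 2b undefined. 2b->0: ok.
bbc: 2c undefined. 2c->0: ok.
cabc: 1c undefined. 1c->0: ok.
All examples now run through 3 states with every (state, symbol) defined. Accept strings end in {1}, Reject strings end in {0,2}; accept={1}.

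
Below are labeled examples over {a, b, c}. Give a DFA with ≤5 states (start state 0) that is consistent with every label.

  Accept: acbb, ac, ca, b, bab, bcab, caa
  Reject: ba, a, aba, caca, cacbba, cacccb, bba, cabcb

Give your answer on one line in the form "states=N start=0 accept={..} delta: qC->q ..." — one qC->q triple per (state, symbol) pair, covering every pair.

Grow the machine one transition at a time. Run the examples from 0; the earliest place one falls off (shortest prefix, ties alphabetical) gets sent to the lowest-numbered state that keeps every Accept/Reject pair distinguishable — a pair clashes when both reach the same state with identical unread suffix — and to a fresh state only if none does.
a: 0a undefined. 0a->0: ok.
b: 0b undefined. 0b->0: no, b/ba meet in 0. Open state 1: 0b->1.
c: 0c undefined. 0c->0: no, ac/a meet in 0. 0c->1: no, ca/ba meet in 1 with "a" left. Open state 2: 0c->2.
ba: 1a undefined. 1a->0: ok.
bb: 1b undefined. 1b->0: ok.
bc: 1c undefined. 1c->0: ok.
ca: 2a undefined. 2a->0: no, ca/ba meet in 0. 2a->1: no, caa/ba meet in 0. 2a->2: ok.
acb: 2b undefined. 2b->0: ok.
cac: 2c undefined. 2c->0: no, acbb/cacccb meet in 1. 2c->1: ok.
All examples now run through 3 states with every (state, symbol) defined. Accept strings end in {1,2}, Reject strings end in {0}; accept={1,2}.

states=3 start=0 accept={1,2} delta: 0a->0 0b->1 0c->2 1a->0 1b->0 1c->0 2a->2 2b->0 2c->1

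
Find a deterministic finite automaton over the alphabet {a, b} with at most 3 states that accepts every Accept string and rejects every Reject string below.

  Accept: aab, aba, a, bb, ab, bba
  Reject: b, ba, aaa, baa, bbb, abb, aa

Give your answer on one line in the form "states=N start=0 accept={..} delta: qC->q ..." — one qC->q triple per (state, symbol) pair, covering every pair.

states=3 start=0 accept={0,1} delta: 0a->1 0b->2 1a->2 1b->0 2a->2 2b->0

State merging on the prefix tree: take the shortest (then alphabetical) example prefix whose next move is undefined and point that move at state 0, else 1, else 2, ...; a target is out if some Accept/Reject pair would then sit in one state with the same input left (inseparable). If every existing state is out, open a new one.
a: 0a undefined. 0a->0: no, aab/b meet in 0 with "b" left. Open state 1: 0a->1.
b: 0b undefined. 0b->0: no, a/ba meet in 1. 0b->1: no, a/b meet in 1. Open state 2: 0b->2.
aa: 1a undefined. 1a->0: no, aab/b meet in 2. 1a->1: no, a/aaa meet in 1. 1a->2: ok.
ab: 1b undefined. 1b->0: ok.
ba: 2a undefined. 2a->0: no, aba/baa meet in 1. 2a->1: no, aba/ba meet in 1. 2a->2: ok.
bb: 2b undefined. 2b->0: ok.
All examples now run through 3 states with every (state, symbol) defined. Accept strings end in {0,1}, Reject strings end in {2}; accept={0,1}.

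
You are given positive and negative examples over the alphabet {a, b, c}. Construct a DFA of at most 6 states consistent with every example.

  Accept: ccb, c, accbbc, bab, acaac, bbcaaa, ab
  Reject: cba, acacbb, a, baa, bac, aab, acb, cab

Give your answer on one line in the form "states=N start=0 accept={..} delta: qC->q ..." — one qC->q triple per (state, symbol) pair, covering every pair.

Fold the examples into a partial DFA from state 0: repeatedly fix the first undefined (state, symbol) met by the shortest-then-alphabetical prefix, trying targets in increasing order and rejecting any under which an Accept and a Reject string meet in one state with the same remainder; add a state when all current targets are rejected. Accepting states are where Accept strings end.
a: 0a undefined. 0a->0: no, ab/aab meet in 0 with "b" left. Open state 1: 0a->1.
b: 0b undefined. 0b->0: ok.
c: 0c undefined. 0c->0: no, bab/cab meet in 1 with "b" left. 0c->1: no, ccb/acb meet in 1 with "cb" left. Open state 2: 0c->2.
aa: 1a undefined. 1a->0: ok.
ab: 1b undefined. 1b->0: no, bab/baa meet in 0. 1b->1: no, bab/a meet in 1. 1b->2: ok.
ac: 1c undefined. 1c->0: ok.
ca: 2a undefined. 2a->0: no, bbcaaa/acacbb meet in 0. 2a->1: no, c/cab meet in 2. 2a->2: ok.
cb: 2b undefined. 2b->0: ok.
cc: 2c undefined. 2c->0: no, ccb/acacbb meet in 0. 2c->1: ok.
All examples now run through 3 states with every (state, symbol) defined. Accept strings end in {2}, Reject strings end in {0,1}; accept={2}.

states=3 start=0 accept={2} delta: 0a->1 0b->0 0c->2 1a->0 1b->2 1c->0 2a->2 2b->0 2c->1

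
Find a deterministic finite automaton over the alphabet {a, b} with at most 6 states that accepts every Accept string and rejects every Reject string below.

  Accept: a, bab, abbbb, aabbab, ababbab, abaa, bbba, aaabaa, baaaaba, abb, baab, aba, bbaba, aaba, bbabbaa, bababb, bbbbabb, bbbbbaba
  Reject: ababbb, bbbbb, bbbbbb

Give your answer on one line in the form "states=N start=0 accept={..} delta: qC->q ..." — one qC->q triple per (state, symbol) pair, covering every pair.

states=6 start=0 accept={0,1,2,4} delta: 0a->0 0b->1 1a->0 1b->2 2a->0 2b->3 3a->0 3b->4 4a->0 4b->5 5a->0 5b->3

Grow the machine one transition at a time. Run the examples from 0; the earliest place one falls off (shortest prefix, ties alphabetical) gets sent to the lowest-numbered state that keeps every Accept/Reject pair distinguishable — a pair clashes when both reach the same state with identical unread suffix — and to a fresh state only if none does.
a: 0a undefined. 0a->0: ok.
b: 0b undefined. 0b->0: no, a/ababbb meet in 0. Open state 1: 0b->1.
ba: 1a undefined. 1a->0: ok.
bb: 1b undefined. 1b->0: no, a/bbbbbb meet in 0. 1b->1: no, bab/ababbb meet in 1. Open state 2: 1b->2.
bba: 2a undefined. 2a->0: ok.
bbb: 2b undefined. 2b->0: no, a/ababbb meet in 0. 2b->1: no, bab/ababbb meet in 1. 2b->2: no, abbbb/ababbb meet in 2. Open state 3: 2b->3.
bbba: 3a undefined. 3a->0: ok.
bbbb: 3b undefined. 3b->0: no, bab/bbbbb meet in 1. 3b->1: no, abb/bbbbb meet in 2. 3b->2: no, abbbb/bbbbbb meet in 2. 3b->3: no, abbbb/ababbb meet in 3. Open state 4: 3b->4.
bbbba: 4a undefined. 4a->0: ok.
bbbbb: 4b undefined. 4b->0: no, a/bbbbb meet in 0. 4b->1: no, bab/bbbbb meet in 1. 4b->2: no, abb/bbbbb meet in 2. 4b->3: no, abbbb/bbbbbb meet in 4. 4b->4: no, abbbb/bbbbb meet in 4. Open state 5: 4b->5.
bbbbba: 5a undefined. 5a->0: ok.
bbbbbb: 5b undefined. 5b->0: no, a/bbbbbb meet in 0. 5b->1: no, bab/bbbbbb meet in 1. 5b->2: no, abb/bbbbbb meet in 2. 5b->3: ok.
All examples now run through 6 states with every (state, symbol) defined. Accept strings end in {0,1,2,4}, Reject strings end in {3,5}; accept={0,1,2,4}.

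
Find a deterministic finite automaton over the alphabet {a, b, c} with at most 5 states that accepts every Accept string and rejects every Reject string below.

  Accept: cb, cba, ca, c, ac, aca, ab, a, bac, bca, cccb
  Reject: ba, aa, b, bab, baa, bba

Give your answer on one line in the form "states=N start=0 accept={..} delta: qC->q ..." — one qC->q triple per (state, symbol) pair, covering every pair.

states=4 start=0 accept={1,3} delta: 0a->1 0b->2 0c->3 1a->0 1b->1 1c->3 2a->2 2b->2 2c->3 3a->1 3b->3 3c->0

Fold the examples into a partial DFA from state 0: repeatedly fix the first undefined (state, symbol) met by the shortest-then-alphabetical prefix, trying targets in increasing order and rejecting any under which an Accept and a Reject string meet in one state with the same remainder; add a state when all current targets are rejected. Accepting states are where Accept strings end.
a: 0a undefined. 0a->0: no, ab/b meet in 0 with "b" left. Open state 1: 0a->1.
b: 0b undefined. 0b->0: no, ab/bab meet in 1 with "b" left. 0b->1: no, a/b meet in 1. Open state 2: 0b->2.
c: 0c undefined. 0c->0: no, cb/b meet in 2. 0c->1: no, ca/aa meet in 1 with "a" left. 0c->2: no, cba/bba meet in 2 with "ba" left. Open state 3: 0c->3.
aa: 1a undefined. 1a->0: ok.
ab: 1b undefined. 1b->0: no, ab/aa meet in 0. 1b->1: ok.
ac: 1c undefined. 1c->0: no, ac/aa meet in 0. 1c->1: no, aca/aa meet in 0. 1c->2: no, ac/b meet in 2. 1c->3: ok.
ba: 2a undefined. 2a->0: no, ab/baa meet in 1. 2a->1: no, ab/ba meet in 1. 2a->2: ok.
bb: 2b undefined. 2b->0: no, ab/bba meet in 1. 2b->1: no, ab/bab meet in 1. 2b->2: ok.
bc: 2c undefined. 2c->0: no, bac/aa meet in 0. 2c->1: no, bca/aa meet in 0. 2c->2: no, bac/ba meet in 2. 2c->3: ok.
ca: 3a undefined. 3a->0: no, ca/aa meet in 0. 3a->1: ok.
cb: 3b undefined. 3b->0: no, cb/aa meet in 0. 3b->1: no, cba/aa meet in 0. 3b->2: no, cb/ba meet in 2. 3b->3: ok.
cc: 3c undefined. 3c->0: ok.
All examples now run through 4 states with every (state, symbol) defined. Accept strings end in {1,3}, Reject strings end in {0,2}; accept={1,3}.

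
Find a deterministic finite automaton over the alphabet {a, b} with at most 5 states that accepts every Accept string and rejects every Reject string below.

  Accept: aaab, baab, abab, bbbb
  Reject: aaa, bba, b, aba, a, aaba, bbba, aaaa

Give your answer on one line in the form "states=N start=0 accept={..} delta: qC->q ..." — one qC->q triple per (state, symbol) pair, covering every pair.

Fold the examples into a partial DFA from state 0: repeatedly fix the first undefined (state, symbol) met by the shortest-then-alphabetical prefix, trying targets in increasing order and rejecting any under which an Accept and a Reject string meet in one state with the same remainder; add a state when all current targets are rejected. Accepting states are where Accept strings end.
a: 0a undefined. 0a->0: no, aaab/b meet in 0 with "b" left. Open state 1: 0a->1.
b: 0b undefined. 0b->0: no, bbbb/b meet in 0. 0b->1: ok.
aa: 1a undefined. 1a->0: ok.
ab: 1b undefined. 1b->0: no, aaab/aaba meet in 0. 1b->1: no, aaab/aaa meet in 1. Open state 2: 1b->2.
aba: 2a undefined. 2a->0: no, abab/aaa meet in 1. 2a->1: ok.
bbb: 2b undefined. 2b->0: no, bbbb/aaa meet in 1. 2b->1: ok.
All examples now run through 3 states with every (state, symbol) defined. Accept strings end in {2}, Reject strings end in {0,1}; accept={2}.

states=3 start=0 accept={2} delta: 0a->1 0b->1 1a->0 1b->2 2a->1 2b->1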